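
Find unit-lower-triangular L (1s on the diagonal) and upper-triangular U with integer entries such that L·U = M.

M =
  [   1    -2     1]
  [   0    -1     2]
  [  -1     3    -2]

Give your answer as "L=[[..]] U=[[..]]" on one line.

L=[[1,0,0],[0,1,0],[-1,-1,1]] U=[[1,-2,1],[0,-1,2],[0,0,1]]

  R1 -= 0·R0 → [0,-1,2]
  R2 -= -1·R0 → [0,1,-1]
  R2 -= -1·R1 → [0,0,1]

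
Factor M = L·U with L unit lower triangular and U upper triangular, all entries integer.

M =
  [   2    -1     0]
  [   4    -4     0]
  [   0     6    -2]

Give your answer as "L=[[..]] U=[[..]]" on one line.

L=[[1,0,0],[2,1,0],[0,-3,1]] U=[[2,-1,0],[0,-2,0],[0,0,-2]]

  R1 -= 2·R0 → [0,-2,0]
  R2 -= 0·R0 → [0,6,-2]
  R2 -= -3·R1 → [0,0,-2]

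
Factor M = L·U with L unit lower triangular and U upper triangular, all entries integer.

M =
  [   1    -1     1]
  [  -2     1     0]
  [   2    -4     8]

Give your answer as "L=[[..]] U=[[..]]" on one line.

  row1 -= -2·row0 → [0,-1,2]
  row2 -= 2·row0 → [0,-2,6]
  row2 -= 2·row1 → [0,0,2]

L=[[1,0,0],[-2,1,0],[2,2,1]] U=[[1,-1,1],[0,-1,2],[0,0,2]]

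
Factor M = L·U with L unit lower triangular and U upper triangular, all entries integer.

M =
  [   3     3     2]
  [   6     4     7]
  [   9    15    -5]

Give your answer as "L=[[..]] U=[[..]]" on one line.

L=[[1,0,0],[2,1,0],[3,-3,1]] U=[[3,3,2],[0,-2,3],[0,0,-2]]

  r1 -= 2·r0 → [0,-2,3]
  r2 -= 3·r0 → [0,6,-11]
  r2 -= -3·r1 → [0,0,-2]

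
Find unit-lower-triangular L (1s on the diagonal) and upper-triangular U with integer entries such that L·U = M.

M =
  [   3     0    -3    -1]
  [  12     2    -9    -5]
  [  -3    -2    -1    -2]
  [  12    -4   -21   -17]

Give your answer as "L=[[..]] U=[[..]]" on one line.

L=[[1,0,0,0],[4,1,0,0],[-1,-1,1,0],[4,-2,3,1]] U=[[3,0,-3,-1],[0,2,3,-1],[0,0,-1,-4],[0,0,0,-3]]

  r1 -= 4·r0 → [0,2,3,-1]
  r2 -= -1·r0 → [0,-2,-4,-3]
  r3 -= 4·r0 → [0,-4,-9,-13]
  r2 -= -1·r1 → [0,0,-1,-4]
  r3 -= -2·r1 → [0,0,-3,-15]
  r3 -= 3·r2 → [0,0,0,-3]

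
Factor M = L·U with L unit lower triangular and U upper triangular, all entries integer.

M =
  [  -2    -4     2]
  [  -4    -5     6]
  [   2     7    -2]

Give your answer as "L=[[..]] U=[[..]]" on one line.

L=[[1,0,0],[2,1,0],[-1,1,1]] U=[[-2,-4,2],[0,3,2],[0,0,-2]]

  row1 -= 2·row0 → [0,3,2]
  row2 -= -1·row0 → [0,3,0]
  row2 -= 1·row1 → [0,0,-2]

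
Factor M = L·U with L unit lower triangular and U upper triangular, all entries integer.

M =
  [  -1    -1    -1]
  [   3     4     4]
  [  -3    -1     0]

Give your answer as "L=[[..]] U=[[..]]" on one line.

  r1 -= -3·r0 → [0,1,1]
  r2 -= 3·r0 → [0,2,3]
  r2 -= 2·r1 → [0,0,1]

L=[[1,0,0],[-3,1,0],[3,2,1]] U=[[-1,-1,-1],[0,1,1],[0,0,1]]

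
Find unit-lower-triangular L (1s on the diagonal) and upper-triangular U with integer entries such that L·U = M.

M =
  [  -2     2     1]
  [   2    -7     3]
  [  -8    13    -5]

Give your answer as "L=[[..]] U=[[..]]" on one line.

  R1 -= -1·R0 → [0,-5,4]
  R2 -= 4·R0 → [0,5,-9]
  R2 -= -1·R1 → [0,0,-5]

L=[[1,0,0],[-1,1,0],[4,-1,1]] U=[[-2,2,1],[0,-5,4],[0,0,-5]]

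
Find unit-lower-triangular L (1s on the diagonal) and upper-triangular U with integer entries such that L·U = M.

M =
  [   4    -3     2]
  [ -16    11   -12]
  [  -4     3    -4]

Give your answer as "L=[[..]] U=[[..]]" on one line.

L=[[1,0,0],[-4,1,0],[-1,0,1]] U=[[4,-3,2],[0,-1,-4],[0,0,-2]]

  R1 -= -4·R0 → [0,-1,-4]
  R2 -= -1·R0 → [0,0,-2]
  R2 -= 0·R1 → [0,0,-2]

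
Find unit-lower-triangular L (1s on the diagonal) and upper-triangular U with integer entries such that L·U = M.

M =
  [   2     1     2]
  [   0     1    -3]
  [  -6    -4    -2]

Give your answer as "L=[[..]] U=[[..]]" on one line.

L=[[1,0,0],[0,1,0],[-3,-1,1]] U=[[2,1,2],[0,1,-3],[0,0,1]]

  R1 -= 0·R0 → [0,1,-3]
  R2 -= -3·R0 → [0,-1,4]
  R2 -= -1·R1 → [0,0,1]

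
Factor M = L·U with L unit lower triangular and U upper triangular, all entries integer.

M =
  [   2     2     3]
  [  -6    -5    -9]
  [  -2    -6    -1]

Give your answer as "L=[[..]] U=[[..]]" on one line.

  row1 -= -3·row0 → [0,1,0]
  row2 -= -1·row0 → [0,-4,2]
  row2 -= -4·row1 → [0,0,2]

L=[[1,0,0],[-3,1,0],[-1,-4,1]] U=[[2,2,3],[0,1,0],[0,0,2]]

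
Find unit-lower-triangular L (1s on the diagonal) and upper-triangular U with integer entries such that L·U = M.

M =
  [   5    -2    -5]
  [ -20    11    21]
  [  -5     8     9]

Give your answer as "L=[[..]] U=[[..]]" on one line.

  row1 -= -4·row0 → [0,3,1]
  row2 -= -1·row0 → [0,6,4]
  row2 -= 2·row1 → [0,0,2]

L=[[1,0,0],[-4,1,0],[-1,2,1]] U=[[5,-2,-5],[0,3,1],[0,0,2]]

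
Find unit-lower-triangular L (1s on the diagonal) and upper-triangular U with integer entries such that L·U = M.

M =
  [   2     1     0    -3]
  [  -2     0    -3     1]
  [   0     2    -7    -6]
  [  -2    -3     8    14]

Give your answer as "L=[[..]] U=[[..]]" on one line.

  row1 -= -1·row0 → [0,1,-3,-2]
  row2 -= 0·row0 → [0,2,-7,-6]
  row3 -= -1·row0 → [0,-2,8,11]
  row2 -= 2·row1 → [0,0,-1,-2]
  row3 -= -2·row1 → [0,0,2,7]
  row3 -= -2·row2 → [0,0,0,3]

L=[[1,0,0,0],[-1,1,0,0],[0,2,1,0],[-1,-2,-2,1]] U=[[2,1,0,-3],[0,1,-3,-2],[0,0,-1,-2],[0,0,0,3]]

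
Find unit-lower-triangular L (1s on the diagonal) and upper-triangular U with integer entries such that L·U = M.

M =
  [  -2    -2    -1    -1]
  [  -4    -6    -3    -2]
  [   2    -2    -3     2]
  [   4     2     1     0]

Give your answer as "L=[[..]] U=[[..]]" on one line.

  r1 -= 2·r0 → [0,-2,-1,0]
  r2 -= -1·r0 → [0,-4,-4,1]
  r3 -= -2·r0 → [0,-2,-1,-2]
  r2 -= 2·r1 → [0,0,-2,1]
  r3 -= 1·r1 → [0,0,0,-2]
  r3 -= 0·r2 → [0,0,0,-2]

L=[[1,0,0,0],[2,1,0,0],[-1,2,1,0],[-2,1,0,1]] U=[[-2,-2,-1,-1],[0,-2,-1,0],[0,0,-2,1],[0,0,0,-2]]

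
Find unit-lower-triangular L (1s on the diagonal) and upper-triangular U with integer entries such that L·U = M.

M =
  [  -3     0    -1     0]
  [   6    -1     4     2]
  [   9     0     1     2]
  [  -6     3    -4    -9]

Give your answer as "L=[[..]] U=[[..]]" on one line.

  row1 -= -2·row0 → [0,-1,2,2]
  row2 -= -3·row0 → [0,0,-2,2]
  row3 -= 2·row0 → [0,3,-2,-9]
  row2 -= 0·row1 → [0,0,-2,2]
  row3 -= -3·row1 → [0,0,4,-3]
  row3 -= -2·row2 → [0,0,0,1]

L=[[1,0,0,0],[-2,1,0,0],[-3,0,1,0],[2,-3,-2,1]] U=[[-3,0,-1,0],[0,-1,2,2],[0,0,-2,2],[0,0,0,1]]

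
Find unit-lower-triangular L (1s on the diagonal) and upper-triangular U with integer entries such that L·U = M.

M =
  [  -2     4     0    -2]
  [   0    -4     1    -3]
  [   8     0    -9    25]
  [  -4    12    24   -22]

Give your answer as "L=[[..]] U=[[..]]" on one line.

  R1 -= 0·R0 → [0,-4,1,-3]
  R2 -= -4·R0 → [0,16,-9,17]
  R3 -= 2·R0 → [0,4,24,-18]
  R2 -= -4·R1 → [0,0,-5,5]
  R3 -= -1·R1 → [0,0,25,-21]
  R3 -= -5·R2 → [0,0,0,4]

L=[[1,0,0,0],[0,1,0,0],[-4,-4,1,0],[2,-1,-5,1]] U=[[-2,4,0,-2],[0,-4,1,-3],[0,0,-5,5],[0,0,0,4]]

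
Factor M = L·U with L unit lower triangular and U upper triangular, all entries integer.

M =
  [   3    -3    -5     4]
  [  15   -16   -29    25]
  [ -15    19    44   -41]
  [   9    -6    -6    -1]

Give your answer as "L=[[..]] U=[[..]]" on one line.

  R1 -= 5·R0 → [0,-1,-4,5]
  R2 -= -5·R0 → [0,4,19,-21]
  R3 -= 3·R0 → [0,3,9,-13]
  R2 -= -4·R1 → [0,0,3,-1]
  R3 -= -3·R1 → [0,0,-3,2]
  R3 -= -1·R2 → [0,0,0,1]

L=[[1,0,0,0],[5,1,0,0],[-5,-4,1,0],[3,-3,-1,1]] U=[[3,-3,-5,4],[0,-1,-4,5],[0,0,3,-1],[0,0,0,1]]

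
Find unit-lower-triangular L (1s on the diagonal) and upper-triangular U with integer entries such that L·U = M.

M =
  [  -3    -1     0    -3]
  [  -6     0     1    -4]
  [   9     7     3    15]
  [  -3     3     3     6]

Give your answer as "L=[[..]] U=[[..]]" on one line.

  r1 -= 2·r0 → [0,2,1,2]
  r2 -= -3·r0 → [0,4,3,6]
  r3 -= 1·r0 → [0,4,3,9]
  r2 -= 2·r1 → [0,0,1,2]
  r3 -= 2·r1 → [0,0,1,5]
  r3 -= 1·r2 → [0,0,0,3]

L=[[1,0,0,0],[2,1,0,0],[-3,2,1,0],[1,2,1,1]] U=[[-3,-1,0,-3],[0,2,1,2],[0,0,1,2],[0,0,0,3]]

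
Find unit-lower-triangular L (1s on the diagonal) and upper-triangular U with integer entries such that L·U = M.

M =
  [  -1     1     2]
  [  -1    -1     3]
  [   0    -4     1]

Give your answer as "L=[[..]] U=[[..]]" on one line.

L=[[1,0,0],[1,1,0],[0,2,1]] U=[[-1,1,2],[0,-2,1],[0,0,-1]]

  r1 -= 1·r0 → [0,-2,1]
  r2 -= 0·r0 → [0,-4,1]
  r2 -= 2·r1 → [0,0,-1]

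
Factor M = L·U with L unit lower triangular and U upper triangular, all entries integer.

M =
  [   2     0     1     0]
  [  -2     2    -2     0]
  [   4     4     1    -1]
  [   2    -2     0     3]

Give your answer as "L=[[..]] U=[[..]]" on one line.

L=[[1,0,0,0],[-1,1,0,0],[2,2,1,0],[1,-1,-2,1]] U=[[2,0,1,0],[0,2,-1,0],[0,0,1,-1],[0,0,0,1]]

  row1 -= -1·row0 → [0,2,-1,0]
  row2 -= 2·row0 → [0,4,-1,-1]
  row3 -= 1·row0 → [0,-2,-1,3]
  row2 -= 2·row1 → [0,0,1,-1]
  row3 -= -1·row1 → [0,0,-2,3]
  row3 -= -2·row2 → [0,0,0,1]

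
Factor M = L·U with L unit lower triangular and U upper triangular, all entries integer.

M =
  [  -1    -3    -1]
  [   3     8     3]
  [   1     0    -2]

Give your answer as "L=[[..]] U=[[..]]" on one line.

L=[[1,0,0],[-3,1,0],[-1,3,1]] U=[[-1,-3,-1],[0,-1,0],[0,0,-3]]

  R1 -= -3·R0 → [0,-1,0]
  R2 -= -1·R0 → [0,-3,-3]
  R2 -= 3·R1 → [0,0,-3]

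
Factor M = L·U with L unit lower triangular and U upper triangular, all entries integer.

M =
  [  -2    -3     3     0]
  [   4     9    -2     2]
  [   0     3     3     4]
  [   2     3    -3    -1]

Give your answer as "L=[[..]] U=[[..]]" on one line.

L=[[1,0,0,0],[-2,1,0,0],[0,1,1,0],[-1,0,0,1]] U=[[-2,-3,3,0],[0,3,4,2],[0,0,-1,2],[0,0,0,-1]]

  row1 -= -2·row0 → [0,3,4,2]
  row2 -= 0·row0 → [0,3,3,4]
  row3 -= -1·row0 → [0,0,0,-1]
  row2 -= 1·row1 → [0,0,-1,2]
  row3 -= 0·row1 → [0,0,0,-1]
  row3 -= 0·row2 → [0,0,0,-1]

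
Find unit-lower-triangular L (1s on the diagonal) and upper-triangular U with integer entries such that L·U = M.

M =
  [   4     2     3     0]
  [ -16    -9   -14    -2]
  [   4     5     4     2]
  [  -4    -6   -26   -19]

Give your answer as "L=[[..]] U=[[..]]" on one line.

L=[[1,0,0,0],[-4,1,0,0],[1,-3,1,0],[-1,4,3,1]] U=[[4,2,3,0],[0,-1,-2,-2],[0,0,-5,-4],[0,0,0,1]]

  R1 -= -4·R0 → [0,-1,-2,-2]
  R2 -= 1·R0 → [0,3,1,2]
  R3 -= -1·R0 → [0,-4,-23,-19]
  R2 -= -3·R1 → [0,0,-5,-4]
  R3 -= 4·R1 → [0,0,-15,-11]
  R3 -= 3·R2 → [0,0,0,1]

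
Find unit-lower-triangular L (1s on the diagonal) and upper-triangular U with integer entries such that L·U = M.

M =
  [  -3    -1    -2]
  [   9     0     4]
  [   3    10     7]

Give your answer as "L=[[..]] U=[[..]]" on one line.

  row1 -= -3·row0 → [0,-3,-2]
  row2 -= -1·row0 → [0,9,5]
  row2 -= -3·row1 → [0,0,-1]

L=[[1,0,0],[-3,1,0],[-1,-3,1]] U=[[-3,-1,-2],[0,-3,-2],[0,0,-1]]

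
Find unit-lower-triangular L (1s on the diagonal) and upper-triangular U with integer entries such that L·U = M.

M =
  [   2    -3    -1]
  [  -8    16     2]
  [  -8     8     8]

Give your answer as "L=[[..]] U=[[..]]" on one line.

L=[[1,0,0],[-4,1,0],[-4,-1,1]] U=[[2,-3,-1],[0,4,-2],[0,0,2]]

  row1 -= -4·row0 → [0,4,-2]
  row2 -= -4·row0 → [0,-4,4]
  row2 -= -1·row1 → [0,0,2]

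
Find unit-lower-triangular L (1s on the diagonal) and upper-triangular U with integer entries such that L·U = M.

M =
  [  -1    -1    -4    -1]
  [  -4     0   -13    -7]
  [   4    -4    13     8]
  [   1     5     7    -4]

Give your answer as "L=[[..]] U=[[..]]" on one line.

L=[[1,0,0,0],[4,1,0,0],[-4,-2,1,0],[-1,1,0,1]] U=[[-1,-1,-4,-1],[0,4,3,-3],[0,0,3,-2],[0,0,0,-2]]

  row1 -= 4·row0 → [0,4,3,-3]
  row2 -= -4·row0 → [0,-8,-3,4]
  row3 -= -1·row0 → [0,4,3,-5]
  row2 -= -2·row1 → [0,0,3,-2]
  row3 -= 1·row1 → [0,0,0,-2]
  row3 -= 0·row2 → [0,0,0,-2]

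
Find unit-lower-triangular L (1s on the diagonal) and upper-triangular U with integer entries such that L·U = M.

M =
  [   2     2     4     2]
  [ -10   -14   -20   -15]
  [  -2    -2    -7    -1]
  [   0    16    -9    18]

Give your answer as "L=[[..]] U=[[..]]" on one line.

L=[[1,0,0,0],[-5,1,0,0],[-1,0,1,0],[0,-4,3,1]] U=[[2,2,4,2],[0,-4,0,-5],[0,0,-3,1],[0,0,0,-5]]

  row1 -= -5·row0 → [0,-4,0,-5]
  row2 -= -1·row0 → [0,0,-3,1]
  row3 -= 0·row0 → [0,16,-9,18]
  row2 -= 0·row1 → [0,0,-3,1]
  row3 -= -4·row1 → [0,0,-9,-2]
  row3 -= 3·row2 → [0,0,0,-5]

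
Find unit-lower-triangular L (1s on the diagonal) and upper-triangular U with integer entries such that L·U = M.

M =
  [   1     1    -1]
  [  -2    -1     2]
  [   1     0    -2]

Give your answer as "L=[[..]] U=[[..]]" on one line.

L=[[1,0,0],[-2,1,0],[1,-1,1]] U=[[1,1,-1],[0,1,0],[0,0,-1]]

  row1 -= -2·row0 → [0,1,0]
  row2 -= 1·row0 → [0,-1,-1]
  row2 -= -1·row1 → [0,0,-1]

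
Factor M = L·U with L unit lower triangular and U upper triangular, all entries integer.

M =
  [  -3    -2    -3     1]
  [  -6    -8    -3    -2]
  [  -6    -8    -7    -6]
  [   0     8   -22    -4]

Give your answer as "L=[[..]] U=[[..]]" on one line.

  r1 -= 2·r0 → [0,-4,3,-4]
  r2 -= 2·r0 → [0,-4,-1,-8]
  r3 -= 0·r0 → [0,8,-22,-4]
  r2 -= 1·r1 → [0,0,-4,-4]
  r3 -= -2·r1 → [0,0,-16,-12]
  r3 -= 4·r2 → [0,0,0,4]

L=[[1,0,0,0],[2,1,0,0],[2,1,1,0],[0,-2,4,1]] U=[[-3,-2,-3,1],[0,-4,3,-4],[0,0,-4,-4],[0,0,0,4]]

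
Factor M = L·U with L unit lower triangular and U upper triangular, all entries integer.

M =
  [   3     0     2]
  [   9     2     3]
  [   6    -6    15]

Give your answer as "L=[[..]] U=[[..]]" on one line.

  R1 -= 3·R0 → [0,2,-3]
  R2 -= 2·R0 → [0,-6,11]
  R2 -= -3·R1 → [0,0,2]

L=[[1,0,0],[3,1,0],[2,-3,1]] U=[[3,0,2],[0,2,-3],[0,0,2]]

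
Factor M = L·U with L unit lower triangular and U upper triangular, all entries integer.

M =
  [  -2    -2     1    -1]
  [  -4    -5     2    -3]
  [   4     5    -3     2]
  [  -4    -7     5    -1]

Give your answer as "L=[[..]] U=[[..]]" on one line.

L=[[1,0,0,0],[2,1,0,0],[-2,-1,1,0],[2,3,-3,1]] U=[[-2,-2,1,-1],[0,-1,0,-1],[0,0,-1,-1],[0,0,0,1]]

  R1 -= 2·R0 → [0,-1,0,-1]
  R2 -= -2·R0 → [0,1,-1,0]
  R3 -= 2·R0 → [0,-3,3,1]
  R2 -= -1·R1 → [0,0,-1,-1]
  R3 -= 3·R1 → [0,0,3,4]
  R3 -= -3·R2 → [0,0,0,1]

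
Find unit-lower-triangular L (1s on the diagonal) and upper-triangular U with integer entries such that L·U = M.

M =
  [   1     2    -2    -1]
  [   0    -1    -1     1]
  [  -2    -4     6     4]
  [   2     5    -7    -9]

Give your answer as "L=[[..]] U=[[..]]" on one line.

L=[[1,0,0,0],[0,1,0,0],[-2,0,1,0],[2,-1,-2,1]] U=[[1,2,-2,-1],[0,-1,-1,1],[0,0,2,2],[0,0,0,-2]]

  row1 -= 0·row0 → [0,-1,-1,1]
  row2 -= -2·row0 → [0,0,2,2]
  row3 -= 2·row0 → [0,1,-3,-7]
  row2 -= 0·row1 → [0,0,2,2]
  row3 -= -1·row1 → [0,0,-4,-6]
  row3 -= -2·row2 → [0,0,0,-2]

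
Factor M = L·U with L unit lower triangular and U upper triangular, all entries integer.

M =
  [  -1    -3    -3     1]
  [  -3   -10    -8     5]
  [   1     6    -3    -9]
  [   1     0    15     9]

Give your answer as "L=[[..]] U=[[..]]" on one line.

L=[[1,0,0,0],[3,1,0,0],[-1,-3,1,0],[-1,3,-3,1]] U=[[-1,-3,-3,1],[0,-1,1,2],[0,0,-3,-2],[0,0,0,-2]]

  row1 -= 3·row0 → [0,-1,1,2]
  row2 -= -1·row0 → [0,3,-6,-8]
  row3 -= -1·row0 → [0,-3,12,10]
  row2 -= -3·row1 → [0,0,-3,-2]
  row3 -= 3·row1 → [0,0,9,4]
  row3 -= -3·row2 → [0,0,0,-2]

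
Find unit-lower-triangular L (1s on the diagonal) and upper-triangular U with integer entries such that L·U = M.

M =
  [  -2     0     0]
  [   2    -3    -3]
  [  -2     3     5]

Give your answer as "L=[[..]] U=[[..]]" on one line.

  R1 -= -1·R0 → [0,-3,-3]
  R2 -= 1·R0 → [0,3,5]
  R2 -= -1·R1 → [0,0,2]

L=[[1,0,0],[-1,1,0],[1,-1,1]] U=[[-2,0,0],[0,-3,-3],[0,0,2]]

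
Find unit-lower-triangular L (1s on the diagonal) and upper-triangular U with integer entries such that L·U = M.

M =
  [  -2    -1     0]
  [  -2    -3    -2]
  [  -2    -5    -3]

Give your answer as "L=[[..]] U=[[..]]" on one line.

L=[[1,0,0],[1,1,0],[1,2,1]] U=[[-2,-1,0],[0,-2,-2],[0,0,1]]

  R1 -= 1·R0 → [0,-2,-2]
  R2 -= 1·R0 → [0,-4,-3]
  R2 -= 2·R1 → [0,0,1]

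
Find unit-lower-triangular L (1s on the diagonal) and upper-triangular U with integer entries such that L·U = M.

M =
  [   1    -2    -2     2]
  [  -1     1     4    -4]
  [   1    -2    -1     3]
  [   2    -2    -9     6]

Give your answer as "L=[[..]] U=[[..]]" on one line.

L=[[1,0,0,0],[-1,1,0,0],[1,0,1,0],[2,-2,-1,1]] U=[[1,-2,-2,2],[0,-1,2,-2],[0,0,1,1],[0,0,0,-1]]

  row1 -= -1·row0 → [0,-1,2,-2]
  row2 -= 1·row0 → [0,0,1,1]
  row3 -= 2·row0 → [0,2,-5,2]
  row2 -= 0·row1 → [0,0,1,1]
  row3 -= -2·row1 → [0,0,-1,-2]
  row3 -= -1·row2 → [0,0,0,-1]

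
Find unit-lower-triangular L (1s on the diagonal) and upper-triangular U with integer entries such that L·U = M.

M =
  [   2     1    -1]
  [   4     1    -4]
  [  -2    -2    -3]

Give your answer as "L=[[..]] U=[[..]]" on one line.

L=[[1,0,0],[2,1,0],[-1,1,1]] U=[[2,1,-1],[0,-1,-2],[0,0,-2]]

  r1 -= 2·r0 → [0,-1,-2]
  r2 -= -1·r0 → [0,-1,-4]
  r2 -= 1·r1 → [0,0,-2]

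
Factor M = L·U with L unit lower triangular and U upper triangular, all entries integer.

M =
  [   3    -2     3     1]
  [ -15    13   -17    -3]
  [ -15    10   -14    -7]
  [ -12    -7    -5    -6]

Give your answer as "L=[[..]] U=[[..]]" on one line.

  r1 -= -5·r0 → [0,3,-2,2]
  r2 -= -5·r0 → [0,0,1,-2]
  r3 -= -4·r0 → [0,-15,7,-2]
  r2 -= 0·r1 → [0,0,1,-2]
  r3 -= -5·r1 → [0,0,-3,8]
  r3 -= -3·r2 → [0,0,0,2]

L=[[1,0,0,0],[-5,1,0,0],[-5,0,1,0],[-4,-5,-3,1]] U=[[3,-2,3,1],[0,3,-2,2],[0,0,1,-2],[0,0,0,2]]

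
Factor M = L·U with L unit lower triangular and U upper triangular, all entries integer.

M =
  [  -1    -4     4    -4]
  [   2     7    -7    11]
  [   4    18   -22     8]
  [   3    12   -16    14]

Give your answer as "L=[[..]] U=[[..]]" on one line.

L=[[1,0,0,0],[-2,1,0,0],[-4,-2,1,0],[-3,0,1,1]] U=[[-1,-4,4,-4],[0,-1,1,3],[0,0,-4,-2],[0,0,0,4]]

  r1 -= -2·r0 → [0,-1,1,3]
  r2 -= -4·r0 → [0,2,-6,-8]
  r3 -= -3·r0 → [0,0,-4,2]
  r2 -= -2·r1 → [0,0,-4,-2]
  r3 -= 0·r1 → [0,0,-4,2]
  r3 -= 1·r2 → [0,0,0,4]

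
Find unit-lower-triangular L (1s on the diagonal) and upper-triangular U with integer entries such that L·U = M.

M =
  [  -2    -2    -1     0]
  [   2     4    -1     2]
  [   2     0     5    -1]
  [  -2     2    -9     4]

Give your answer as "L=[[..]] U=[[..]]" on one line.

L=[[1,0,0,0],[-1,1,0,0],[-1,-1,1,0],[1,2,-2,1]] U=[[-2,-2,-1,0],[0,2,-2,2],[0,0,2,1],[0,0,0,2]]

  r1 -= -1·r0 → [0,2,-2,2]
  r2 -= -1·r0 → [0,-2,4,-1]
  r3 -= 1·r0 → [0,4,-8,4]
  r2 -= -1·r1 → [0,0,2,1]
  r3 -= 2·r1 → [0,0,-4,0]
  r3 -= -2·r2 → [0,0,0,2]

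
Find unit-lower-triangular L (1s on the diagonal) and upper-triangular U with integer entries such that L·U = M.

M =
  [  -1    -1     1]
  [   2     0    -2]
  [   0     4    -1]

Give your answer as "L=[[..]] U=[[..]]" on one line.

L=[[1,0,0],[-2,1,0],[0,-2,1]] U=[[-1,-1,1],[0,-2,0],[0,0,-1]]

  r1 -= -2·r0 → [0,-2,0]
  r2 -= 0·r0 → [0,4,-1]
  r2 -= -2·r1 → [0,0,-1]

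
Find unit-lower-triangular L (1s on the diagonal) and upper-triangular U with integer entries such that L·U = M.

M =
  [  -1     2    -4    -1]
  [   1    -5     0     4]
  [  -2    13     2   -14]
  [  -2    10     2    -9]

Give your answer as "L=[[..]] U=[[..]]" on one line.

L=[[1,0,0,0],[-1,1,0,0],[2,-3,1,0],[2,-2,-1,1]] U=[[-1,2,-4,-1],[0,-3,-4,3],[0,0,-2,-3],[0,0,0,-4]]

  r1 -= -1·r0 → [0,-3,-4,3]
  r2 -= 2·r0 → [0,9,10,-12]
  r3 -= 2·r0 → [0,6,10,-7]
  r2 -= -3·r1 → [0,0,-2,-3]
  r3 -= -2·r1 → [0,0,2,-1]
  r3 -= -1·r2 → [0,0,0,-4]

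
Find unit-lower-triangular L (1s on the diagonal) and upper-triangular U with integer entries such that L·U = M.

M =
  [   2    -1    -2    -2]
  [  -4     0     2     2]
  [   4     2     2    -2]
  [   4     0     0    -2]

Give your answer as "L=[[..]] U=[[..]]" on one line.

  R1 -= -2·R0 → [0,-2,-2,-2]
  R2 -= 2·R0 → [0,4,6,2]
  R3 -= 2·R0 → [0,2,4,2]
  R2 -= -2·R1 → [0,0,2,-2]
  R3 -= -1·R1 → [0,0,2,0]
  R3 -= 1·R2 → [0,0,0,2]

L=[[1,0,0,0],[-2,1,0,0],[2,-2,1,0],[2,-1,1,1]] U=[[2,-1,-2,-2],[0,-2,-2,-2],[0,0,2,-2],[0,0,0,2]]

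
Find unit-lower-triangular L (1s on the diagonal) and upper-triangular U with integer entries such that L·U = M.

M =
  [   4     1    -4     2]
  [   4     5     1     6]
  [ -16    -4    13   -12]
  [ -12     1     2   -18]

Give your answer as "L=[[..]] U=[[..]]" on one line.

  row1 -= 1·row0 → [0,4,5,4]
  row2 -= -4·row0 → [0,0,-3,-4]
  row3 -= -3·row0 → [0,4,-10,-12]
  row2 -= 0·row1 → [0,0,-3,-4]
  row3 -= 1·row1 → [0,0,-15,-16]
  row3 -= 5·row2 → [0,0,0,4]

L=[[1,0,0,0],[1,1,0,0],[-4,0,1,0],[-3,1,5,1]] U=[[4,1,-4,2],[0,4,5,4],[0,0,-3,-4],[0,0,0,4]]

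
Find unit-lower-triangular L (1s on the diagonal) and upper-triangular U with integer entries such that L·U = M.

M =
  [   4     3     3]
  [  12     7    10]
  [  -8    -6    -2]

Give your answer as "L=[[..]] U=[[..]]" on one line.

  r1 -= 3·r0 → [0,-2,1]
  r2 -= -2·r0 → [0,0,4]
  r2 -= 0·r1 → [0,0,4]

L=[[1,0,0],[3,1,0],[-2,0,1]] U=[[4,3,3],[0,-2,1],[0,0,4]]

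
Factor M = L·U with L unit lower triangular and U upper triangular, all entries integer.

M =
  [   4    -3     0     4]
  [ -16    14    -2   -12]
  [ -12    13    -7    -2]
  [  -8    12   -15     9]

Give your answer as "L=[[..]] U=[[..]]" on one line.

  R1 -= -4·R0 → [0,2,-2,4]
  R2 -= -3·R0 → [0,4,-7,10]
  R3 -= -2·R0 → [0,6,-15,17]
  R2 -= 2·R1 → [0,0,-3,2]
  R3 -= 3·R1 → [0,0,-9,5]
  R3 -= 3·R2 → [0,0,0,-1]

L=[[1,0,0,0],[-4,1,0,0],[-3,2,1,0],[-2,3,3,1]] U=[[4,-3,0,4],[0,2,-2,4],[0,0,-3,2],[0,0,0,-1]]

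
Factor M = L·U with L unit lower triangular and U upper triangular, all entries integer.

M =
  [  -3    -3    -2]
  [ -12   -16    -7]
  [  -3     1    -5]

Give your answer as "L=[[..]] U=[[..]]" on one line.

L=[[1,0,0],[4,1,0],[1,-1,1]] U=[[-3,-3,-2],[0,-4,1],[0,0,-2]]

  r1 -= 4·r0 → [0,-4,1]
  r2 -= 1·r0 → [0,4,-3]
  r2 -= -1·r1 → [0,0,-2]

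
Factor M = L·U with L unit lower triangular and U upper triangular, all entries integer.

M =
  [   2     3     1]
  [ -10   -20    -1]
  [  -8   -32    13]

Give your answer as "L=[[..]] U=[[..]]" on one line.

L=[[1,0,0],[-5,1,0],[-4,4,1]] U=[[2,3,1],[0,-5,4],[0,0,1]]

  row1 -= -5·row0 → [0,-5,4]
  row2 -= -4·row0 → [0,-20,17]
  row2 -= 4·row1 → [0,0,1]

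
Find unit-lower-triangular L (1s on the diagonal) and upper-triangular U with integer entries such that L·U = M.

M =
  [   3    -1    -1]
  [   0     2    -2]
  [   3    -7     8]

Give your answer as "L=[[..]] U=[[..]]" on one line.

  r1 -= 0·r0 → [0,2,-2]
  r2 -= 1·r0 → [0,-6,9]
  r2 -= -3·r1 → [0,0,3]

L=[[1,0,0],[0,1,0],[1,-3,1]] U=[[3,-1,-1],[0,2,-2],[0,0,3]]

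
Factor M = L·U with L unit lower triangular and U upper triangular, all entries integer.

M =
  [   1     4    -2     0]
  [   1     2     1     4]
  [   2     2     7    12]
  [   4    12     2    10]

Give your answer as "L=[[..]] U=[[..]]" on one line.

L=[[1,0,0,0],[1,1,0,0],[2,3,1,0],[4,2,2,1]] U=[[1,4,-2,0],[0,-2,3,4],[0,0,2,0],[0,0,0,2]]

  R1 -= 1·R0 → [0,-2,3,4]
  R2 -= 2·R0 → [0,-6,11,12]
  R3 -= 4·R0 → [0,-4,10,10]
  R2 -= 3·R1 → [0,0,2,0]
  R3 -= 2·R1 → [0,0,4,2]
  R3 -= 2·R2 → [0,0,0,2]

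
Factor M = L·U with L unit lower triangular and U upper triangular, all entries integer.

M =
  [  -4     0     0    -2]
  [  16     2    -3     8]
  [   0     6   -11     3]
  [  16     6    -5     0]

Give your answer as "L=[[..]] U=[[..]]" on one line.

  r1 -= -4·r0 → [0,2,-3,0]
  r2 -= 0·r0 → [0,6,-11,3]
  r3 -= -4·r0 → [0,6,-5,-8]
  r2 -= 3·r1 → [0,0,-2,3]
  r3 -= 3·r1 → [0,0,4,-8]
  r3 -= -2·r2 → [0,0,0,-2]

L=[[1,0,0,0],[-4,1,0,0],[0,3,1,0],[-4,3,-2,1]] U=[[-4,0,0,-2],[0,2,-3,0],[0,0,-2,3],[0,0,0,-2]]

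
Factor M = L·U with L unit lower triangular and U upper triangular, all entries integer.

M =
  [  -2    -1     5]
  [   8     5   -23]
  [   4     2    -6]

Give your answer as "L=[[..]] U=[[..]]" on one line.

  R1 -= -4·R0 → [0,1,-3]
  R2 -= -2·R0 → [0,0,4]
  R2 -= 0·R1 → [0,0,4]

L=[[1,0,0],[-4,1,0],[-2,0,1]] U=[[-2,-1,5],[0,1,-3],[0,0,4]]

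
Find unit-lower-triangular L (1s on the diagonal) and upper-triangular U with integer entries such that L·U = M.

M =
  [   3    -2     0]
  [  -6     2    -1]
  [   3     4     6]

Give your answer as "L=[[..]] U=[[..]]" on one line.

L=[[1,0,0],[-2,1,0],[1,-3,1]] U=[[3,-2,0],[0,-2,-1],[0,0,3]]

  R1 -= -2·R0 → [0,-2,-1]
  R2 -= 1·R0 → [0,6,6]
  R2 -= -3·R1 → [0,0,3]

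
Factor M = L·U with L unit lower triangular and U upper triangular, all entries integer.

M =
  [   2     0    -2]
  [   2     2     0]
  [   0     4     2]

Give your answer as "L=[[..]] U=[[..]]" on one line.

L=[[1,0,0],[1,1,0],[0,2,1]] U=[[2,0,-2],[0,2,2],[0,0,-2]]

  row1 -= 1·row0 → [0,2,2]
  row2 -= 0·row0 → [0,4,2]
  row2 -= 2·row1 → [0,0,-2]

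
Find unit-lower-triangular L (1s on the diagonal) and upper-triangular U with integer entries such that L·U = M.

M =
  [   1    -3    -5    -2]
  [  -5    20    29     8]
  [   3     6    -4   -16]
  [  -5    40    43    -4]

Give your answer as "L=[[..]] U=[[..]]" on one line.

L=[[1,0,0,0],[-5,1,0,0],[3,3,1,0],[-5,5,2,1]] U=[[1,-3,-5,-2],[0,5,4,-2],[0,0,-1,-4],[0,0,0,4]]

  r1 -= -5·r0 → [0,5,4,-2]
  r2 -= 3·r0 → [0,15,11,-10]
  r3 -= -5·r0 → [0,25,18,-14]
  r2 -= 3·r1 → [0,0,-1,-4]
  r3 -= 5·r1 → [0,0,-2,-4]
  r3 -= 2·r2 → [0,0,0,4]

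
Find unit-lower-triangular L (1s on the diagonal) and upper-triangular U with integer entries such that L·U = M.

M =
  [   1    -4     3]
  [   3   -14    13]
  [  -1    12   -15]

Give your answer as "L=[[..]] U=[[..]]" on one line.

L=[[1,0,0],[3,1,0],[-1,-4,1]] U=[[1,-4,3],[0,-2,4],[0,0,4]]

  R1 -= 3·R0 → [0,-2,4]
  R2 -= -1·R0 → [0,8,-12]
  R2 -= -4·R1 → [0,0,4]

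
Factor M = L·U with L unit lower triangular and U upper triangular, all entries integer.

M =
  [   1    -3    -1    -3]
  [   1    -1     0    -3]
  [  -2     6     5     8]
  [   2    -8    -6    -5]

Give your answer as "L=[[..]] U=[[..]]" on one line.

L=[[1,0,0,0],[1,1,0,0],[-2,0,1,0],[2,-1,-1,1]] U=[[1,-3,-1,-3],[0,2,1,0],[0,0,3,2],[0,0,0,3]]

  R1 -= 1·R0 → [0,2,1,0]
  R2 -= -2·R0 → [0,0,3,2]
  R3 -= 2·R0 → [0,-2,-4,1]
  R2 -= 0·R1 → [0,0,3,2]
  R3 -= -1·R1 → [0,0,-3,1]
  R3 -= -1·R2 → [0,0,0,3]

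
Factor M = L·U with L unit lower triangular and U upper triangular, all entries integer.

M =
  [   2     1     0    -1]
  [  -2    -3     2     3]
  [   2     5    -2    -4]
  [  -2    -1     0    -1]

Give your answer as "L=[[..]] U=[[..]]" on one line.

L=[[1,0,0,0],[-1,1,0,0],[1,-2,1,0],[-1,0,0,1]] U=[[2,1,0,-1],[0,-2,2,2],[0,0,2,1],[0,0,0,-2]]

  r1 -= -1·r0 → [0,-2,2,2]
  r2 -= 1·r0 → [0,4,-2,-3]
  r3 -= -1·r0 → [0,0,0,-2]
  r2 -= -2·r1 → [0,0,2,1]
  r3 -= 0·r1 → [0,0,0,-2]
  r3 -= 0·r2 → [0,0,0,-2]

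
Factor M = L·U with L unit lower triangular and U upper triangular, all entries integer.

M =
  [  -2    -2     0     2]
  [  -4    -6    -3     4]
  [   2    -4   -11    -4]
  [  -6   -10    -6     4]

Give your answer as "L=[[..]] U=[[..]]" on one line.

L=[[1,0,0,0],[2,1,0,0],[-1,3,1,0],[3,2,0,1]] U=[[-2,-2,0,2],[0,-2,-3,0],[0,0,-2,-2],[0,0,0,-2]]

  row1 -= 2·row0 → [0,-2,-3,0]
  row2 -= -1·row0 → [0,-6,-11,-2]
  row3 -= 3·row0 → [0,-4,-6,-2]
  row2 -= 3·row1 → [0,0,-2,-2]
  row3 -= 2·row1 → [0,0,0,-2]
  row3 -= 0·row2 → [0,0,0,-2]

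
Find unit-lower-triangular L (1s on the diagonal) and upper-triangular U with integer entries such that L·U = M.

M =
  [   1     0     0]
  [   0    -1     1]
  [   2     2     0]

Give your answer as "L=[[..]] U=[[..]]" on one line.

L=[[1,0,0],[0,1,0],[2,-2,1]] U=[[1,0,0],[0,-1,1],[0,0,2]]

  R1 -= 0·R0 → [0,-1,1]
  R2 -= 2·R0 → [0,2,0]
  R2 -= -2·R1 → [0,0,2]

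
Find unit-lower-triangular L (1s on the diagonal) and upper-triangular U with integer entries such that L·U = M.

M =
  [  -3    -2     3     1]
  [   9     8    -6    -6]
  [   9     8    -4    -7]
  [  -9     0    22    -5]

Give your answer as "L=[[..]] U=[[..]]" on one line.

L=[[1,0,0,0],[-3,1,0,0],[-3,1,1,0],[3,3,2,1]] U=[[-3,-2,3,1],[0,2,3,-3],[0,0,2,-1],[0,0,0,3]]

  R1 -= -3·R0 → [0,2,3,-3]
  R2 -= -3·R0 → [0,2,5,-4]
  R3 -= 3·R0 → [0,6,13,-8]
  R2 -= 1·R1 → [0,0,2,-1]
  R3 -= 3·R1 → [0,0,4,1]
  R3 -= 2·R2 → [0,0,0,3]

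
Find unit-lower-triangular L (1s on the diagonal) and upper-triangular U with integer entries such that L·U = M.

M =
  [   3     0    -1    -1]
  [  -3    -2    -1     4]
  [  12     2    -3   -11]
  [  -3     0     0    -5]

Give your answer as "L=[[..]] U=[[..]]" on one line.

  R1 -= -1·R0 → [0,-2,-2,3]
  R2 -= 4·R0 → [0,2,1,-7]
  R3 -= -1·R0 → [0,0,-1,-6]
  R2 -= -1·R1 → [0,0,-1,-4]
  R3 -= 0·R1 → [0,0,-1,-6]
  R3 -= 1·R2 → [0,0,0,-2]

L=[[1,0,0,0],[-1,1,0,0],[4,-1,1,0],[-1,0,1,1]] U=[[3,0,-1,-1],[0,-2,-2,3],[0,0,-1,-4],[0,0,0,-2]]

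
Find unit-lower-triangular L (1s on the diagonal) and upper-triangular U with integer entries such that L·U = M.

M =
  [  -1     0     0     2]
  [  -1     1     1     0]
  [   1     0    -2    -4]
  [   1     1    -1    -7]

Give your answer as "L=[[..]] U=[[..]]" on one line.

  R1 -= 1·R0 → [0,1,1,-2]
  R2 -= -1·R0 → [0,0,-2,-2]
  R3 -= -1·R0 → [0,1,-1,-5]
  R2 -= 0·R1 → [0,0,-2,-2]
  R3 -= 1·R1 → [0,0,-2,-3]
  R3 -= 1·R2 → [0,0,0,-1]

L=[[1,0,0,0],[1,1,0,0],[-1,0,1,0],[-1,1,1,1]] U=[[-1,0,0,2],[0,1,1,-2],[0,0,-2,-2],[0,0,0,-1]]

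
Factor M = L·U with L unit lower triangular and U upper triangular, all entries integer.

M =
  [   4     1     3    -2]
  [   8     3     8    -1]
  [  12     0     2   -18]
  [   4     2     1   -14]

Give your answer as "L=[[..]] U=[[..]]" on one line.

L=[[1,0,0,0],[2,1,0,0],[3,-3,1,0],[1,1,4,1]] U=[[4,1,3,-2],[0,1,2,3],[0,0,-1,-3],[0,0,0,-3]]

  r1 -= 2·r0 → [0,1,2,3]
  r2 -= 3·r0 → [0,-3,-7,-12]
  r3 -= 1·r0 → [0,1,-2,-12]
  r2 -= -3·r1 → [0,0,-1,-3]
  r3 -= 1·r1 → [0,0,-4,-15]
  r3 -= 4·r2 → [0,0,0,-3]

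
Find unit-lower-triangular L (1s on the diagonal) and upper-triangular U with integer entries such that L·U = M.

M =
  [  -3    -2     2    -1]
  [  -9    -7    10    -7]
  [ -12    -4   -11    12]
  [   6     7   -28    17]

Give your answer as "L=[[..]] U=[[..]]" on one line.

L=[[1,0,0,0],[3,1,0,0],[4,-4,1,0],[-2,-3,4,1]] U=[[-3,-2,2,-1],[0,-1,4,-4],[0,0,-3,0],[0,0,0,3]]

  r1 -= 3·r0 → [0,-1,4,-4]
  r2 -= 4·r0 → [0,4,-19,16]
  r3 -= -2·r0 → [0,3,-24,15]
  r2 -= -4·r1 → [0,0,-3,0]
  r3 -= -3·r1 → [0,0,-12,3]
  r3 -= 4·r2 → [0,0,0,3]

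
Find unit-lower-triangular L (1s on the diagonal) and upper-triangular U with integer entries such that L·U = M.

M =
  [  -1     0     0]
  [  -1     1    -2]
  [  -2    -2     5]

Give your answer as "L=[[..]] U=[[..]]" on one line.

L=[[1,0,0],[1,1,0],[2,-2,1]] U=[[-1,0,0],[0,1,-2],[0,0,1]]

  r1 -= 1·r0 → [0,1,-2]
  r2 -= 2·r0 → [0,-2,5]
  r2 -= -2·r1 → [0,0,1]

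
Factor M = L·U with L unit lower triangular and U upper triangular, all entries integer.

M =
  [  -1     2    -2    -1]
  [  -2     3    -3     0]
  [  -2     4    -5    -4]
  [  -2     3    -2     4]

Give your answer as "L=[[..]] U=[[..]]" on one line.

L=[[1,0,0,0],[2,1,0,0],[2,0,1,0],[2,1,-1,1]] U=[[-1,2,-2,-1],[0,-1,1,2],[0,0,-1,-2],[0,0,0,2]]

  r1 -= 2·r0 → [0,-1,1,2]
  r2 -= 2·r0 → [0,0,-1,-2]
  r3 -= 2·r0 → [0,-1,2,6]
  r2 -= 0·r1 → [0,0,-1,-2]
  r3 -= 1·r1 → [0,0,1,4]
  r3 -= -1·r2 → [0,0,0,2]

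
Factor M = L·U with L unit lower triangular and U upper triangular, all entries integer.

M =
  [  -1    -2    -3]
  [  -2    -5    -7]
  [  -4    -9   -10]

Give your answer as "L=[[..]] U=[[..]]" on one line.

L=[[1,0,0],[2,1,0],[4,1,1]] U=[[-1,-2,-3],[0,-1,-1],[0,0,3]]

  r1 -= 2·r0 → [0,-1,-1]
  r2 -= 4·r0 → [0,-1,2]
  r2 -= 1·r1 → [0,0,3]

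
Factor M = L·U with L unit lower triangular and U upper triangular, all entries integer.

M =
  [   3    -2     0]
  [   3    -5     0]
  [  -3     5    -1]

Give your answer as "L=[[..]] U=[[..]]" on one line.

L=[[1,0,0],[1,1,0],[-1,-1,1]] U=[[3,-2,0],[0,-3,0],[0,0,-1]]

  r1 -= 1·r0 → [0,-3,0]
  r2 -= -1·r0 → [0,3,-1]
  r2 -= -1·r1 → [0,0,-1]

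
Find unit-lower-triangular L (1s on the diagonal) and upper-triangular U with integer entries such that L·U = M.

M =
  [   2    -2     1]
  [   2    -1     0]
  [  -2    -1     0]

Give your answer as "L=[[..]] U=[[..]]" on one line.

  R1 -= 1·R0 → [0,1,-1]
  R2 -= -1·R0 → [0,-3,1]
  R2 -= -3·R1 → [0,0,-2]

L=[[1,0,0],[1,1,0],[-1,-3,1]] U=[[2,-2,1],[0,1,-1],[0,0,-2]]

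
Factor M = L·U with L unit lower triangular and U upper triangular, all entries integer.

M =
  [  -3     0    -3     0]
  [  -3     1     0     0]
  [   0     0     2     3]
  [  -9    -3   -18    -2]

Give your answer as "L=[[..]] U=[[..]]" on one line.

L=[[1,0,0,0],[1,1,0,0],[0,0,1,0],[3,-3,0,1]] U=[[-3,0,-3,0],[0,1,3,0],[0,0,2,3],[0,0,0,-2]]

  r1 -= 1·r0 → [0,1,3,0]
  r2 -= 0·r0 → [0,0,2,3]
  r3 -= 3·r0 → [0,-3,-9,-2]
  r2 -= 0·r1 → [0,0,2,3]
  r3 -= -3·r1 → [0,0,0,-2]
  r3 -= 0·r2 → [0,0,0,-2]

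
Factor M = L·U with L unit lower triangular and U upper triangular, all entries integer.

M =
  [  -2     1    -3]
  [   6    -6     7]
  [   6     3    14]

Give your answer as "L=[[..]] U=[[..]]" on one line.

L=[[1,0,0],[-3,1,0],[-3,-2,1]] U=[[-2,1,-3],[0,-3,-2],[0,0,1]]

  r1 -= -3·r0 → [0,-3,-2]
  r2 -= -3·r0 → [0,6,5]
  r2 -= -2·r1 → [0,0,1]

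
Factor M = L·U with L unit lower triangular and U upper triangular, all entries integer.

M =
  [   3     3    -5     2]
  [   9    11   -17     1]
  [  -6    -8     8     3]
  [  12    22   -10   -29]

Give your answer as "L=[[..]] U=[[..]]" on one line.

  row1 -= 3·row0 → [0,2,-2,-5]
  row2 -= -2·row0 → [0,-2,-2,7]
  row3 -= 4·row0 → [0,10,10,-37]
  row2 -= -1·row1 → [0,0,-4,2]
  row3 -= 5·row1 → [0,0,20,-12]
  row3 -= -5·row2 → [0,0,0,-2]

L=[[1,0,0,0],[3,1,0,0],[-2,-1,1,0],[4,5,-5,1]] U=[[3,3,-5,2],[0,2,-2,-5],[0,0,-4,2],[0,0,0,-2]]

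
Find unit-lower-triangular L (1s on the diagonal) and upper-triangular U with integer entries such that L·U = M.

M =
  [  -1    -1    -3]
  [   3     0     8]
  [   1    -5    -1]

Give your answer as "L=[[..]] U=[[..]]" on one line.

L=[[1,0,0],[-3,1,0],[-1,2,1]] U=[[-1,-1,-3],[0,-3,-1],[0,0,-2]]

  R1 -= -3·R0 → [0,-3,-1]
  R2 -= -1·R0 → [0,-6,-4]
  R2 -= 2·R1 → [0,0,-2]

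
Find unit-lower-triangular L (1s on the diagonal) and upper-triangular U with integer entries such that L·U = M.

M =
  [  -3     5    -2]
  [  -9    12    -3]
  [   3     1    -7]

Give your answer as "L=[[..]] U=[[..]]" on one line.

  R1 -= 3·R0 → [0,-3,3]
  R2 -= -1·R0 → [0,6,-9]
  R2 -= -2·R1 → [0,0,-3]

L=[[1,0,0],[3,1,0],[-1,-2,1]] U=[[-3,5,-2],[0,-3,3],[0,0,-3]]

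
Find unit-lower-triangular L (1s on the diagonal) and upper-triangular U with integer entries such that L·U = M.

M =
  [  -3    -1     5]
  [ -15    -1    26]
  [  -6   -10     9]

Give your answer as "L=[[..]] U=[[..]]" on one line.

  r1 -= 5·r0 → [0,4,1]
  r2 -= 2·r0 → [0,-8,-1]
  r2 -= -2·r1 → [0,0,1]

L=[[1,0,0],[5,1,0],[2,-2,1]] U=[[-3,-1,5],[0,4,1],[0,0,1]]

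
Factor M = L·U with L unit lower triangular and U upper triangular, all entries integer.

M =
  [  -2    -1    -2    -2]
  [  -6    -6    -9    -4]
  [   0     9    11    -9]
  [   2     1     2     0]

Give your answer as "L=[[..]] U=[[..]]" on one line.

  R1 -= 3·R0 → [0,-3,-3,2]
  R2 -= 0·R0 → [0,9,11,-9]
  R3 -= -1·R0 → [0,0,0,-2]
  R2 -= -3·R1 → [0,0,2,-3]
  R3 -= 0·R1 → [0,0,0,-2]
  R3 -= 0·R2 → [0,0,0,-2]

L=[[1,0,0,0],[3,1,0,0],[0,-3,1,0],[-1,0,0,1]] U=[[-2,-1,-2,-2],[0,-3,-3,2],[0,0,2,-3],[0,0,0,-2]]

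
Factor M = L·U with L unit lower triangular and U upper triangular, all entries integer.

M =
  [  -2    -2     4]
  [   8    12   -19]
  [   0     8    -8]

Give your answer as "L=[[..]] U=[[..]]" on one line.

  row1 -= -4·row0 → [0,4,-3]
  row2 -= 0·row0 → [0,8,-8]
  row2 -= 2·row1 → [0,0,-2]

L=[[1,0,0],[-4,1,0],[0,2,1]] U=[[-2,-2,4],[0,4,-3],[0,0,-2]]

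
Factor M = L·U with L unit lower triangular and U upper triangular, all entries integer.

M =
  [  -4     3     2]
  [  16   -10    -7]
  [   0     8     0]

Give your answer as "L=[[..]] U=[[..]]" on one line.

  row1 -= -4·row0 → [0,2,1]
  row2 -= 0·row0 → [0,8,0]
  row2 -= 4·row1 → [0,0,-4]

L=[[1,0,0],[-4,1,0],[0,4,1]] U=[[-4,3,2],[0,2,1],[0,0,-4]]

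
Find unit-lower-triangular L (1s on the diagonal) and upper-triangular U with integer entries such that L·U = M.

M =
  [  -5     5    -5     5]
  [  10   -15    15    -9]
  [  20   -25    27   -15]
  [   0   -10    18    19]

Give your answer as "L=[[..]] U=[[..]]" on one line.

  R1 -= -2·R0 → [0,-5,5,1]
  R2 -= -4·R0 → [0,-5,7,5]
  R3 -= 0·R0 → [0,-10,18,19]
  R2 -= 1·R1 → [0,0,2,4]
  R3 -= 2·R1 → [0,0,8,17]
  R3 -= 4·R2 → [0,0,0,1]

L=[[1,0,0,0],[-2,1,0,0],[-4,1,1,0],[0,2,4,1]] U=[[-5,5,-5,5],[0,-5,5,1],[0,0,2,4],[0,0,0,1]]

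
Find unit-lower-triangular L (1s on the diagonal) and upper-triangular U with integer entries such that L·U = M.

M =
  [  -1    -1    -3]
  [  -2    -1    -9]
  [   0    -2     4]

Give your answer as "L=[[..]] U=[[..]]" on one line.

L=[[1,0,0],[2,1,0],[0,-2,1]] U=[[-1,-1,-3],[0,1,-3],[0,0,-2]]

  r1 -= 2·r0 → [0,1,-3]
  r2 -= 0·r0 → [0,-2,4]
  r2 -= -2·r1 → [0,0,-2]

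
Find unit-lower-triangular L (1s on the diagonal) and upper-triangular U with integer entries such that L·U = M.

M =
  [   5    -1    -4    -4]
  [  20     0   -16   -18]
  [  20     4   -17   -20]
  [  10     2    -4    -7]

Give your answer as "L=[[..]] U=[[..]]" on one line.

L=[[1,0,0,0],[4,1,0,0],[4,2,1,0],[2,1,-4,1]] U=[[5,-1,-4,-4],[0,4,0,-2],[0,0,-1,0],[0,0,0,3]]

  R1 -= 4·R0 → [0,4,0,-2]
  R2 -= 4·R0 → [0,8,-1,-4]
  R3 -= 2·R0 → [0,4,4,1]
  R2 -= 2·R1 → [0,0,-1,0]
  R3 -= 1·R1 → [0,0,4,3]
  R3 -= -4·R2 → [0,0,0,3]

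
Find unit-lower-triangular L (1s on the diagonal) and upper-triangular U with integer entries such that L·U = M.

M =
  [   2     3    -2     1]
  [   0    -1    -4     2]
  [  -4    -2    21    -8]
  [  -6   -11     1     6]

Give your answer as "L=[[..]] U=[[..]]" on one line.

L=[[1,0,0,0],[0,1,0,0],[-2,-4,1,0],[-3,2,3,1]] U=[[2,3,-2,1],[0,-1,-4,2],[0,0,1,2],[0,0,0,-1]]

  R1 -= 0·R0 → [0,-1,-4,2]
  R2 -= -2·R0 → [0,4,17,-6]
  R3 -= -3·R0 → [0,-2,-5,9]
  R2 -= -4·R1 → [0,0,1,2]
  R3 -= 2·R1 → [0,0,3,5]
  R3 -= 3·R2 → [0,0,0,-1]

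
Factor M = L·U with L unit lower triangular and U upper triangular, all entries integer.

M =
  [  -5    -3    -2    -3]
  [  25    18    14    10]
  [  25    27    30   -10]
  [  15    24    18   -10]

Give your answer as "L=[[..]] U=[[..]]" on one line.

  row1 -= -5·row0 → [0,3,4,-5]
  row2 -= -5·row0 → [0,12,20,-25]
  row3 -= -3·row0 → [0,15,12,-19]
  row2 -= 4·row1 → [0,0,4,-5]
  row3 -= 5·row1 → [0,0,-8,6]
  row3 -= -2·row2 → [0,0,0,-4]

L=[[1,0,0,0],[-5,1,0,0],[-5,4,1,0],[-3,5,-2,1]] U=[[-5,-3,-2,-3],[0,3,4,-5],[0,0,4,-5],[0,0,0,-4]]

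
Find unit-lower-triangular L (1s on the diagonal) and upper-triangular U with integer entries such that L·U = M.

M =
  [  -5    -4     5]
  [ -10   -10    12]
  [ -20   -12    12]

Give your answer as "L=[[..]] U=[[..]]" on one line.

L=[[1,0,0],[2,1,0],[4,-2,1]] U=[[-5,-4,5],[0,-2,2],[0,0,-4]]

  R1 -= 2·R0 → [0,-2,2]
  R2 -= 4·R0 → [0,4,-8]
  R2 -= -2·R1 → [0,0,-4]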